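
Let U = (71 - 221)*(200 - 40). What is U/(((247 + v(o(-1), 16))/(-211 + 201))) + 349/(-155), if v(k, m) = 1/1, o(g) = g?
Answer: 149651/155 ≈ 965.49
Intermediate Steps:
U = -24000 (U = -150*160 = -24000)
v(k, m) = 1
U/(((247 + v(o(-1), 16))/(-211 + 201))) + 349/(-155) = -24000*(-211 + 201)/(247 + 1) + 349/(-155) = -24000/(248/(-10)) + 349*(-1/155) = -24000/(248*(-⅒)) - 349/155 = -24000/(-124/5) - 349/155 = -24000*(-5/124) - 349/155 = 30000/31 - 349/155 = 149651/155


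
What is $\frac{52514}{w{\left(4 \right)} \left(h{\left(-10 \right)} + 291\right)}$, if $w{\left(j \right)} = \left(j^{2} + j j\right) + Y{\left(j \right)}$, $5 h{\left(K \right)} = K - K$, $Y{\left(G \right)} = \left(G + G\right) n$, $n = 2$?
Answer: $\frac{26257}{6984} \approx 3.7596$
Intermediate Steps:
$Y{\left(G \right)} = 4 G$ ($Y{\left(G \right)} = \left(G + G\right) 2 = 2 G 2 = 4 G$)
$h{\left(K \right)} = 0$ ($h{\left(K \right)} = \frac{K - K}{5} = \frac{1}{5} \cdot 0 = 0$)
$w{\left(j \right)} = 2 j^{2} + 4 j$ ($w{\left(j \right)} = \left(j^{2} + j j\right) + 4 j = \left(j^{2} + j^{2}\right) + 4 j = 2 j^{2} + 4 j$)
$\frac{52514}{w{\left(4 \right)} \left(h{\left(-10 \right)} + 291\right)} = \frac{52514}{2 \cdot 4 \left(2 + 4\right) \left(0 + 291\right)} = \frac{52514}{2 \cdot 4 \cdot 6 \cdot 291} = \frac{52514}{48 \cdot 291} = \frac{52514}{13968} = 52514 \cdot \frac{1}{13968} = \frac{26257}{6984}$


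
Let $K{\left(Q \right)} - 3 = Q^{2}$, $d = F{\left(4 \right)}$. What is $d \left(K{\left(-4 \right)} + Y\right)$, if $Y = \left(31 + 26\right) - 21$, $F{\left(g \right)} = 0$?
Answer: $0$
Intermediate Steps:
$d = 0$
$K{\left(Q \right)} = 3 + Q^{2}$
$Y = 36$ ($Y = 57 - 21 = 36$)
$d \left(K{\left(-4 \right)} + Y\right) = 0 \left(\left(3 + \left(-4\right)^{2}\right) + 36\right) = 0 \left(\left(3 + 16\right) + 36\right) = 0 \left(19 + 36\right) = 0 \cdot 55 = 0$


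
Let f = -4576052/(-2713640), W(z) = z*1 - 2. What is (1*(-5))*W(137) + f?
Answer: -456782737/678410 ≈ -673.31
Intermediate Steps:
W(z) = -2 + z (W(z) = z - 2 = -2 + z)
f = 1144013/678410 (f = -4576052*(-1/2713640) = 1144013/678410 ≈ 1.6863)
(1*(-5))*W(137) + f = (1*(-5))*(-2 + 137) + 1144013/678410 = -5*135 + 1144013/678410 = -675 + 1144013/678410 = -456782737/678410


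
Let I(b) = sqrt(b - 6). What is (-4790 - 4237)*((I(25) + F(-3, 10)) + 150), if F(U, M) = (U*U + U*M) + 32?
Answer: -1453347 - 9027*sqrt(19) ≈ -1.4927e+6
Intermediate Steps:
F(U, M) = 32 + U**2 + M*U (F(U, M) = (U**2 + M*U) + 32 = 32 + U**2 + M*U)
I(b) = sqrt(-6 + b)
(-4790 - 4237)*((I(25) + F(-3, 10)) + 150) = (-4790 - 4237)*((sqrt(-6 + 25) + (32 + (-3)**2 + 10*(-3))) + 150) = -9027*((sqrt(19) + (32 + 9 - 30)) + 150) = -9027*((sqrt(19) + 11) + 150) = -9027*((11 + sqrt(19)) + 150) = -9027*(161 + sqrt(19)) = -1453347 - 9027*sqrt(19)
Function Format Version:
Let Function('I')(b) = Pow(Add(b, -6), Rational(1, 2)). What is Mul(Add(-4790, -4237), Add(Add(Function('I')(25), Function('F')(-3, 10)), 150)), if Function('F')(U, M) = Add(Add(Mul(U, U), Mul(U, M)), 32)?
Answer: Add(-1453347, Mul(-9027, Pow(19, Rational(1, 2)))) ≈ -1.4927e+6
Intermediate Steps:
Function('F')(U, M) = Add(32, Pow(U, 2), Mul(M, U)) (Function('F')(U, M) = Add(Add(Pow(U, 2), Mul(M, U)), 32) = Add(32, Pow(U, 2), Mul(M, U)))
Function('I')(b) = Pow(Add(-6, b), Rational(1, 2))
Mul(Add(-4790, -4237), Add(Add(Function('I')(25), Function('F')(-3, 10)), 150)) = Mul(Add(-4790, -4237), Add(Add(Pow(Add(-6, 25), Rational(1, 2)), Add(32, Pow(-3, 2), Mul(10, -3))), 150)) = Mul(-9027, Add(Add(Pow(19, Rational(1, 2)), Add(32, 9, -30)), 150)) = Mul(-9027, Add(Add(Pow(19, Rational(1, 2)), 11), 150)) = Mul(-9027, Add(Add(11, Pow(19, Rational(1, 2))), 150)) = Mul(-9027, Add(161, Pow(19, Rational(1, 2)))) = Add(-1453347, Mul(-9027, Pow(19, Rational(1, 2))))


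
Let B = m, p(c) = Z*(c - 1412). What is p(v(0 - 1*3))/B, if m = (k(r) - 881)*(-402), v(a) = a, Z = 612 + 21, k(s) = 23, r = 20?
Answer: -298565/114972 ≈ -2.5968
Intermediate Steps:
Z = 633
m = 344916 (m = (23 - 881)*(-402) = -858*(-402) = 344916)
p(c) = -893796 + 633*c (p(c) = 633*(c - 1412) = 633*(-1412 + c) = -893796 + 633*c)
B = 344916
p(v(0 - 1*3))/B = (-893796 + 633*(0 - 1*3))/344916 = (-893796 + 633*(0 - 3))*(1/344916) = (-893796 + 633*(-3))*(1/344916) = (-893796 - 1899)*(1/344916) = -895695*1/344916 = -298565/114972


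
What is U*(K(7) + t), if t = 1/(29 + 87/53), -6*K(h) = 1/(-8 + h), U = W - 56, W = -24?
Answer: -9710/609 ≈ -15.944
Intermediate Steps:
U = -80 (U = -24 - 56 = -80)
K(h) = -1/(6*(-8 + h))
t = 53/1624 (t = 1/(29 + 87*(1/53)) = 1/(29 + 87/53) = 1/(1624/53) = 53/1624 ≈ 0.032635)
U*(K(7) + t) = -80*(-1/(-48 + 6*7) + 53/1624) = -80*(-1/(-48 + 42) + 53/1624) = -80*(-1/(-6) + 53/1624) = -80*(-1*(-1/6) + 53/1624) = -80*(1/6 + 53/1624) = -80*971/4872 = -9710/609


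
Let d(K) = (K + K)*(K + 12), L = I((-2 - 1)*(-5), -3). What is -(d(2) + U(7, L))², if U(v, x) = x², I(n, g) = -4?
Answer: -5184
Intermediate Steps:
L = -4
d(K) = 2*K*(12 + K) (d(K) = (2*K)*(12 + K) = 2*K*(12 + K))
-(d(2) + U(7, L))² = -(2*2*(12 + 2) + (-4)²)² = -(2*2*14 + 16)² = -(56 + 16)² = -1*72² = -1*5184 = -5184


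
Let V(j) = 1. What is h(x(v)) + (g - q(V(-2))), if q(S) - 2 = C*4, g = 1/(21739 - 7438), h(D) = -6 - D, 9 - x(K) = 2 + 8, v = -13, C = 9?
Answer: -614942/14301 ≈ -43.000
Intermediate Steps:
x(K) = -1 (x(K) = 9 - (2 + 8) = 9 - 1*10 = 9 - 10 = -1)
g = 1/14301 ≈ 6.9925e-5
q(S) = 38 (q(S) = 2 + 9*4 = 2 + 36 = 38)
h(x(v)) + (g - q(V(-2))) = (-6 - 1*(-1)) + (1/14301 - 1*38) = (-6 + 1) + (1/14301 - 38) = -5 - 543437/14301 = -614942/14301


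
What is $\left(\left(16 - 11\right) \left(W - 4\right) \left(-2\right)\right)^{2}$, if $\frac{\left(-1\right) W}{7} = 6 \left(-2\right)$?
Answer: $640000$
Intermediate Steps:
$W = 84$ ($W = - 7 \cdot 6 \left(-2\right) = \left(-7\right) \left(-12\right) = 84$)
$\left(\left(16 - 11\right) \left(W - 4\right) \left(-2\right)\right)^{2} = \left(\left(16 - 11\right) \left(84 - 4\right) \left(-2\right)\right)^{2} = \left(5 \cdot 80 \left(-2\right)\right)^{2} = \left(5 \left(-160\right)\right)^{2} = \left(-800\right)^{2} = 640000$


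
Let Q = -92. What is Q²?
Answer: 8464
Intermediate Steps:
Q² = (-92)² = 8464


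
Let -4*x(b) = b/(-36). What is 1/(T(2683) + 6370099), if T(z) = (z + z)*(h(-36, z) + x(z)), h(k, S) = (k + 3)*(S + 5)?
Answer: -72/33805122191 ≈ -2.1299e-9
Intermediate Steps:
h(k, S) = (3 + k)*(5 + S)
x(b) = b/144 (x(b) = -b/(4*(-36)) = -b*(-1)/(4*36) = -(-1)*b/144 = b/144)
T(z) = 2*z*(-165 - 4751*z/144) (T(z) = (z + z)*((15 + 3*z + 5*(-36) + z*(-36)) + z/144) = (2*z)*((15 + 3*z - 180 - 36*z) + z/144) = (2*z)*((-165 - 33*z) + z/144) = (2*z)*(-165 - 4751*z/144) = 2*z*(-165 - 4751*z/144))
1/(T(2683) + 6370099) = 1/((1/72)*2683*(-23760 - 4751*2683) + 6370099) = 1/((1/72)*2683*(-23760 - 12746933) + 6370099) = 1/((1/72)*2683*(-12770693) + 6370099) = 1/(-34263769319/72 + 6370099) = 1/(-33805122191/72) = -72/33805122191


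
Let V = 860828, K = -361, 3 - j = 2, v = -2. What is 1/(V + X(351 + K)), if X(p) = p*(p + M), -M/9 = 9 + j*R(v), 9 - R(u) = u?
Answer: 1/862728 ≈ 1.1591e-6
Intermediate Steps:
j = 1 (j = 3 - 1*2 = 3 - 2 = 1)
R(u) = 9 - u
M = -180 (M = -9*(9 + 1*(9 - 1*(-2))) = -9*(9 + 1*(9 + 2)) = -9*(9 + 1*11) = -9*(9 + 11) = -9*20 = -180)
X(p) = p*(-180 + p) (X(p) = p*(p - 180) = p*(-180 + p))
1/(V + X(351 + K)) = 1/(860828 + (351 - 361)*(-180 + (351 - 361))) = 1/(860828 - 10*(-180 - 10)) = 1/(860828 - 10*(-190)) = 1/(860828 + 1900) = 1/862728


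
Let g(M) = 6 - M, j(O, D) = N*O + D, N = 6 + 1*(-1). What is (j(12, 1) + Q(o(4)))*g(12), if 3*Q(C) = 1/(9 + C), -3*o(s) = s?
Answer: -8424/23 ≈ -366.26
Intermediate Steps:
o(s) = -s/3
N = 5 (N = 6 - 1 = 5)
j(O, D) = D + 5*O (j(O, D) = 5*O + D = D + 5*O)
Q(C) = 1/(3*(9 + C))
(j(12, 1) + Q(o(4)))*g(12) = ((1 + 5*12) + 1/(3*(9 - ⅓*4)))*(6 - 1*12) = ((1 + 60) + 1/(3*(9 - 4/3)))*(6 - 12) = (61 + 1/(3*(23/3)))*(-6) = (61 + (⅓)*(3/23))*(-6) = (61 + 1/23)*(-6) = (1404/23)*(-6) = -8424/23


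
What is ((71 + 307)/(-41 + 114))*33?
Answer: 12474/73 ≈ 170.88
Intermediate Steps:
((71 + 307)/(-41 + 114))*33 = (378/73)*33 = 12474/73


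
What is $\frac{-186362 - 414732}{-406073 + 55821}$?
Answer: $\frac{300547}{175126} \approx 1.7162$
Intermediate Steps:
$\frac{-186362 - 414732}{-406073 + 55821} = - \frac{601094}{-350252} = \left(-601094\right) \left(- \frac{1}{350252}\right) = \frac{300547}{175126}$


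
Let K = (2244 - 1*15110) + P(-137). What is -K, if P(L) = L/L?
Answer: 12865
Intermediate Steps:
P(L) = 1
K = -12865 (K = (2244 - 1*15110) + 1 = (2244 - 15110) + 1 = -12866 + 1 = -12865)
-K = -1*(-12865) = 12865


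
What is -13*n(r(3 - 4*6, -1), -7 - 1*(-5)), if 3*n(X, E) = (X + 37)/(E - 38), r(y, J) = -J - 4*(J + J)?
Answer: 299/60 ≈ 4.9833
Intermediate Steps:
r(y, J) = -9*J (r(y, J) = -J - 8*J = -9*J)
n(X, E) = (37 + X)/(3*(-38 + E)) (n(X, E) = ((X + 37)/(E - 38))/3 = ((37 + X)/(-38 + E))/3 = (37 + X)/(3*(-38 + E)))
-13*n(r(3 - 4*6, -1), -7 - 1*(-5)) = -13*(37 - 9*(-1))/(3*(-38 + (-7 - 1*(-5)))) = -13*(37 + 9)/(3*(-38 + (-7 + 5))) = -13*46/(3*(-38 - 2)) = -13*46/(3*(-40)) = -13*(-1)*46/(3*40) = -13*(-23/60) = 299/60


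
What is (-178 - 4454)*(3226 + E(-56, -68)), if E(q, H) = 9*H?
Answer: -12108048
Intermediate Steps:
(-178 - 4454)*(3226 + E(-56, -68)) = (-178 - 4454)*(3226 + 9*(-68)) = -4632*(3226 - 612) = -4632*2614 = -12108048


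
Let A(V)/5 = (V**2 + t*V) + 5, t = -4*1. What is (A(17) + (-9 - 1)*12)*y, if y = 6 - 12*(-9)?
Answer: 115140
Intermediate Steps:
t = -4
A(V) = 25 - 20*V + 5*V**2 (A(V) = 5*((V**2 - 4*V) + 5) = 5*(5 + V**2 - 4*V) = 25 - 20*V + 5*V**2)
y = 114 (y = 6 + 108 = 114)
(A(17) + (-9 - 1)*12)*y = ((25 - 20*17 + 5*17**2) + (-9 - 1)*12)*114 = ((25 - 340 + 5*289) - 10*12)*114 = ((25 - 340 + 1445) - 120)*114 = (1130 - 120)*114 = 1010*114 = 115140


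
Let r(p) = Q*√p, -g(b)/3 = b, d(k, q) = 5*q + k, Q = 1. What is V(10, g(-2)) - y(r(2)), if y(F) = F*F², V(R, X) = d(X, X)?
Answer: 36 - 2*√2 ≈ 33.172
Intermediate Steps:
d(k, q) = k + 5*q
g(b) = -3*b
V(R, X) = 6*X (V(R, X) = X + 5*X = 6*X)
r(p) = √p (r(p) = 1*√p = √p)
y(F) = F³
V(10, g(-2)) - y(r(2)) = 6*(-3*(-2)) - (√2)³ = 6*6 - 2*√2 = 36 - 2*√2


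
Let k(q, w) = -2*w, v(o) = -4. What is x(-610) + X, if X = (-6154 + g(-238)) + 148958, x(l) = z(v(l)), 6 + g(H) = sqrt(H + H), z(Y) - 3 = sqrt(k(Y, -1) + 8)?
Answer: 142801 + sqrt(10) + 2*I*sqrt(119) ≈ 1.428e+5 + 21.817*I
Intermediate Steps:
z(Y) = 3 + sqrt(10) (z(Y) = 3 + sqrt(-2*(-1) + 8) = 3 + sqrt(2 + 8) = 3 + sqrt(10))
g(H) = -6 + sqrt(2)*sqrt(H) (g(H) = -6 + sqrt(H + H) = -6 + sqrt(2*H) = -6 + sqrt(2)*sqrt(H))
x(l) = 3 + sqrt(10)
X = 142798 + 2*I*sqrt(119) (X = (-6154 + (-6 + sqrt(2)*sqrt(-238))) + 148958 = (-6154 + (-6 + sqrt(2)*(I*sqrt(238)))) + 148958 = (-6154 + (-6 + 2*I*sqrt(119))) + 148958 = (-6160 + 2*I*sqrt(119)) + 148958 = 142798 + 2*I*sqrt(119) ≈ 1.428e+5 + 21.817*I)
x(-610) + X = (3 + sqrt(10)) + (142798 + 2*I*sqrt(119)) = 142801 + sqrt(10) + 2*I*sqrt(119)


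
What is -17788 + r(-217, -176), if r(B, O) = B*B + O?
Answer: 29125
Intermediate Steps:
r(B, O) = O + B**2 (r(B, O) = B**2 + O = O + B**2)
-17788 + r(-217, -176) = -17788 + (-176 + (-217)**2) = -17788 + (-176 + 47089) = -17788 + 46913 = 29125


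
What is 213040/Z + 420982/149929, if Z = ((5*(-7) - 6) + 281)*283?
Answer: 756674645/127289721 ≈ 5.9445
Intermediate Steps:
Z = 67920 (Z = ((-35 - 6) + 281)*283 = (-41 + 281)*283 = 240*283 = 67920)
213040/Z + 420982/149929 = 213040/67920 + 420982/149929 = 213040*(1/67920) + 420982*(1/149929) = 2663/849 + 420982/149929 = 756674645/127289721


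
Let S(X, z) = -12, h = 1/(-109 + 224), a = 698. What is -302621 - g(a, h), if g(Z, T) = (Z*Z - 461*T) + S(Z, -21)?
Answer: -90828034/115 ≈ -7.8981e+5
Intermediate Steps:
h = 1/115 ≈ 0.0086956
g(Z, T) = -12 + Z² - 461*T (g(Z, T) = (Z*Z - 461*T) - 12 = (Z² - 461*T) - 12 = -12 + Z² - 461*T)
-302621 - g(a, h) = -302621 - (-12 + 698² - 461*1/115) = -302621 - (-12 + 487204 - 461/115) = -302621 - 1*56026619/115 = -302621 - 56026619/115 = -90828034/115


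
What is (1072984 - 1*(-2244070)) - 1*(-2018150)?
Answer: 5335204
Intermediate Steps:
(1072984 - 1*(-2244070)) - 1*(-2018150) = (1072984 + 2244070) + 2018150 = 3317054 + 2018150 = 5335204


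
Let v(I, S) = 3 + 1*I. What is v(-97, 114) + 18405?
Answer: 18311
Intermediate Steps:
v(I, S) = 3 + I
v(-97, 114) + 18405 = (3 - 97) + 18405 = -94 + 18405 = 18311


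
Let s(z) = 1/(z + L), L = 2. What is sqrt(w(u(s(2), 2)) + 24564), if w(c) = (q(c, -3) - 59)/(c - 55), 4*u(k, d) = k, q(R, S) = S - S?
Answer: 10*sqrt(189799833)/879 ≈ 156.73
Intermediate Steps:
s(z) = 1/(2 + z) (s(z) = 1/(z + 2) = 1/(2 + z))
q(R, S) = 0
u(k, d) = k/4
w(c) = -59/(-55 + c) (w(c) = (0 - 59)/(c - 55) = -59/(-55 + c))
sqrt(w(u(s(2), 2)) + 24564) = sqrt(-59/(-55 + 1/(4*(2 + 2))) + 24564) = sqrt(-59/(-55 + (1/4)/4) + 24564) = sqrt(-59/(-55 + (1/4)*(1/4)) + 24564) = sqrt(-59/(-55 + 1/16) + 24564) = sqrt(-59/(-879/16) + 24564) = sqrt(-59*(-16/879) + 24564) = sqrt(944/879 + 24564) = sqrt(21592700/879) = 10*sqrt(189799833)/879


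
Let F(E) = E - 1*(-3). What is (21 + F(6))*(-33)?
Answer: -990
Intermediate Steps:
F(E) = 3 + E (F(E) = E + 3 = 3 + E)
(21 + F(6))*(-33) = (21 + (3 + 6))*(-33) = (21 + 9)*(-33) = 30*(-33) = -990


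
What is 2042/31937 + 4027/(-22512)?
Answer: -82640795/718965744 ≈ -0.11494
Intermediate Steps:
2042/31937 + 4027/(-22512) = 2042*(1/31937) + 4027*(-1/22512) = 2042/31937 - 4027/22512 = -82640795/718965744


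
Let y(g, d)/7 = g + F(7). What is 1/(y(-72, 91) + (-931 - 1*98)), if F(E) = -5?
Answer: -1/1568 ≈ -0.00063775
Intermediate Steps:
y(g, d) = -35 + 7*g (y(g, d) = 7*(g - 5) = 7*(-5 + g) = -35 + 7*g)
1/(y(-72, 91) + (-931 - 1*98)) = 1/((-35 + 7*(-72)) + (-931 - 1*98)) = 1/((-35 - 504) + (-931 - 98)) = 1/(-539 - 1029) = 1/(-1568) = -1/1568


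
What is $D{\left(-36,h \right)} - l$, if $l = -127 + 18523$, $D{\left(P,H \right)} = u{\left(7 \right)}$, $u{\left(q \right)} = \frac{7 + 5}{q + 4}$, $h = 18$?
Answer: $- \frac{202344}{11} \approx -18395.0$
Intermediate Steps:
$u{\left(q \right)} = \frac{12}{4 + q}$
$D{\left(P,H \right)} = \frac{12}{11}$ ($D{\left(P,H \right)} = \frac{12}{4 + 7} = \frac{12}{11}$)
$l = 18396$
$D{\left(-36,h \right)} - l = \frac{12}{11} - 18396 = - \frac{202344}{11}$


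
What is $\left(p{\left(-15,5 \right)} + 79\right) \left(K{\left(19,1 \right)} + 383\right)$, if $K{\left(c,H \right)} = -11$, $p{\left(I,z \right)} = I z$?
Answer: $1488$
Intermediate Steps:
$\left(p{\left(-15,5 \right)} + 79\right) \left(K{\left(19,1 \right)} + 383\right) = \left(\left(-15\right) 5 + 79\right) \left(-11 + 383\right) = \left(-75 + 79\right) 372 = 4 \cdot 372 = 1488$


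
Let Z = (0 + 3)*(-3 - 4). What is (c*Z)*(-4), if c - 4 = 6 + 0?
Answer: 840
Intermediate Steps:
c = 10 (c = 4 + (6 + 0) = 4 + 6 = 10)
Z = -21 (Z = 3*(-7) = -21)
(c*Z)*(-4) = (10*(-21))*(-4) = -210*(-4) = 840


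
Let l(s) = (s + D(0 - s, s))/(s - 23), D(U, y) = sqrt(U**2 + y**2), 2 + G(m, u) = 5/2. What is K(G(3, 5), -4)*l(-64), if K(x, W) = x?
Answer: 32/87 - 32*sqrt(2)/87 ≈ -0.15235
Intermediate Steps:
G(m, u) = 1/2 (G(m, u) = -2 + 5/2 = 1/2)
l(s) = (s + sqrt(2)*sqrt(s**2))/(-23 + s) (l(s) = (s + sqrt((0 - s)**2 + s**2))/(s - 23) = (s + sqrt((-s)**2 + s**2))/(-23 + s) = (s + sqrt(s**2 + s**2))/(-23 + s) = (s + sqrt(2*s**2))/(-23 + s) = (s + sqrt(2)*sqrt(s**2))/(-23 + s))
K(G(3, 5), -4)*l(-64) = ((-64 + sqrt(2)*sqrt((-64)**2))/(-23 - 64))/2 = ((-64 + sqrt(2)*sqrt(4096))/(-87))/2 = (-(-64 + sqrt(2)*64)/87)/2 = (-(-64 + 64*sqrt(2))/87)/2 = (64/87 - 64*sqrt(2)/87)/2 = 32/87 - 32*sqrt(2)/87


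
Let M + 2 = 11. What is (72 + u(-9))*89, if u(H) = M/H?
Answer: 6319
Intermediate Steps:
M = 9 (M = -2 + 11 = 9)
u(H) = 9/H
(72 + u(-9))*89 = (72 + 9/(-9))*89 = (72 + 9*(-⅑))*89 = (72 - 1)*89 = 71*89 = 6319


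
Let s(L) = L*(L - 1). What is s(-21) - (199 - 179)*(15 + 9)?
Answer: -18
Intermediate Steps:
s(L) = L*(-1 + L)
s(-21) - (199 - 179)*(15 + 9) = -21*(-1 - 21) - (199 - 179)*(15 + 9) = -21*(-22) - 20*24 = 462 - 1*480 = 462 - 480 = -18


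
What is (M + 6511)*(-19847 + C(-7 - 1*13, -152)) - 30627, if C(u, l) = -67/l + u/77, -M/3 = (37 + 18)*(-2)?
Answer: -1589434981537/11704 ≈ -1.3580e+8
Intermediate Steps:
M = 330 (M = -3*(37 + 18)*(-2) = -165*(-2) = -3*(-110) = 330)
C(u, l) = -67/l + u/77 (C(u, l) = -67/l + u*(1/77) = -67/l + u/77)
(M + 6511)*(-19847 + C(-7 - 1*13, -152)) - 30627 = (330 + 6511)*(-19847 + (-67/(-152) + (-7 - 1*13)/77)) - 30627 = 6841*(-19847 + (-67*(-1/152) + (-7 - 13)/77)) - 30627 = 6841*(-19847 + (67/152 + (1/77)*(-20))) - 30627 = 6841*(-19847 + (67/152 - 20/77)) - 30627 = 6841*(-19847 + 2119/11704) - 30627 = 6841*(-232287169/11704) - 30627 = -1589076523129/11704 - 30627 = -1589434981537/11704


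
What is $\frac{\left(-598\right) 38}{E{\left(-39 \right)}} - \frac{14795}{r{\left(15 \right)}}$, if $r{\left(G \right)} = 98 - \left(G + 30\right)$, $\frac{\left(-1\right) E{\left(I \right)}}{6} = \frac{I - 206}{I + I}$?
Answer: $\frac{12032061}{12985} \approx 926.61$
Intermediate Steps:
$E{\left(I \right)} = - \frac{3 \left(-206 + I\right)}{I}$ ($E{\left(I \right)} = - 6 \frac{I - 206}{I + I} = - 6 \frac{-206 + I}{2 I} = - \frac{3 \left(-206 + I\right)}{I}$)
$r{\left(G \right)} = 68 - G$ ($r{\left(G \right)} = 98 - \left(30 + G\right) = 68 - G$)
$\frac{\left(-598\right) 38}{E{\left(-39 \right)}} - \frac{14795}{r{\left(15 \right)}} = \frac{\left(-598\right) 38}{-3 + \frac{618}{-39}} - \frac{14795}{68 - 15} = - \frac{22724}{-3 + 618 \left(- \frac{1}{39}\right)} - \frac{14795}{68 - 15} = - \frac{22724}{-3 - \frac{206}{13}} - \frac{14795}{53} = - \frac{22724}{- \frac{245}{13}} - \frac{14795}{53} = \left(-22724\right) \left(- \frac{13}{245}\right) - \frac{14795}{53} = \frac{295412}{245} - \frac{14795}{53} = \frac{12032061}{12985}$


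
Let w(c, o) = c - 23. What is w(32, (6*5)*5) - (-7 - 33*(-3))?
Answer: -83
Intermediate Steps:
w(c, o) = -23 + c
w(32, (6*5)*5) - (-7 - 33*(-3)) = (-23 + 32) - (-7 - 33*(-3)) = 9 - (-7 + 99) = 9 - 1*92 = 9 - 92 = -83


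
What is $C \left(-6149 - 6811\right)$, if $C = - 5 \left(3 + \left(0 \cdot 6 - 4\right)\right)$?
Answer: $-64800$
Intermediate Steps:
$C = 5$ ($C = - 5 \left(3 + \left(0 - 4\right)\right) = - 5 \left(3 - 4\right) = \left(-5\right) \left(-1\right) = 5$)
$C \left(-6149 - 6811\right) = 5 \left(-6149 - 6811\right) = 5 \left(-12960\right) = -64800$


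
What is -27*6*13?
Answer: -2106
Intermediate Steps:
-27*6*13 = -162*13 = -2106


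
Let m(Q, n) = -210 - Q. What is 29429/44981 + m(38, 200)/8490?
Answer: 119348461/190944345 ≈ 0.62504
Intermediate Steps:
29429/44981 + m(38, 200)/8490 = 29429/44981 + (-210 - 1*38)/8490 = 29429*(1/44981) + (-210 - 38)*(1/8490) = 29429/44981 - 248*1/8490 = 29429/44981 - 124/4245 = 119348461/190944345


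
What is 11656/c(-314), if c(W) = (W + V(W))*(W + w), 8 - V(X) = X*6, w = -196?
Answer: -2914/201195 ≈ -0.014483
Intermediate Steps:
V(X) = 8 - 6*X (V(X) = 8 - X*6 = 8 - 6*X)
c(W) = (-196 + W)*(8 - 5*W) (c(W) = (W + (8 - 6*W))*(W - 196) = (8 - 5*W)*(-196 + W) = (-196 + W)*(8 - 5*W))
11656/c(-314) = 11656/(-1568 - 5*(-314)² + 988*(-314)) = 11656/(-1568 - 5*98596 - 310232) = 11656/(-1568 - 492980 - 310232) = 11656/(-804780) = 11656*(-1/804780) = -2914/201195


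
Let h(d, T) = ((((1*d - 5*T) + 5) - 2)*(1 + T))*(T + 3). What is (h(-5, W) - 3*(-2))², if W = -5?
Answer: 36100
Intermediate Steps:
h(d, T) = (1 + T)*(3 + T)*(3 + d - 5*T) (h(d, T) = ((((d - 5*T) + 5) - 2)*(1 + T))*(3 + T) = (((5 + d - 5*T) - 2)*(1 + T))*(3 + T) = ((3 + d - 5*T)*(1 + T))*(3 + T) = ((1 + T)*(3 + d - 5*T))*(3 + T) = (1 + T)*(3 + T)*(3 + d - 5*T))
(h(-5, W) - 3*(-2))² = ((9 - 17*(-5)² - 5*(-5)³ - 3*(-5) + 3*(-5) - 5*(-5)² + 4*(-5)*(-5)) - 3*(-2))² = ((9 - 17*25 - 5*(-125) + 15 - 15 - 5*25 + 100) + 6)² = ((9 - 425 + 625 + 15 - 15 - 125 + 100) + 6)² = (184 + 6)² = 190² = 36100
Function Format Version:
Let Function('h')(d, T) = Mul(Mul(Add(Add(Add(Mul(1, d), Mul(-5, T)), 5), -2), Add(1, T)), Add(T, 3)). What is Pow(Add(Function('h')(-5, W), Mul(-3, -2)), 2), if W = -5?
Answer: 36100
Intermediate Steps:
Function('h')(d, T) = Mul(Add(1, T), Add(3, T), Add(3, d, Mul(-5, T))) (Function('h')(d, T) = Mul(Mul(Add(Add(Add(d, Mul(-5, T)), 5), -2), Add(1, T)), Add(3, T)) = Mul(Mul(Add(Add(5, d, Mul(-5, T)), -2), Add(1, T)), Add(3, T)) = Mul(Mul(Add(3, d, Mul(-5, T)), Add(1, T)), Add(3, T)) = Mul(Mul(Add(1, T), Add(3, d, Mul(-5, T))), Add(3, T)) = Mul(Add(1, T), Add(3, T), Add(3, d, Mul(-5, T))))
Pow(Add(Function('h')(-5, W), Mul(-3, -2)), 2) = Pow(Add(Add(9, Mul(-17, Pow(-5, 2)), Mul(-5, Pow(-5, 3)), Mul(-3, -5), Mul(3, -5), Mul(-5, Pow(-5, 2)), Mul(4, -5, -5)), Mul(-3, -2)), 2) = Pow(Add(Add(9, Mul(-17, 25), Mul(-5, -125), 15, -15, Mul(-5, 25), 100), 6), 2) = Pow(Add(Add(9, -425, 625, 15, -15, -125, 100), 6), 2) = Pow(Add(184, 6), 2) = Pow(190, 2) = 36100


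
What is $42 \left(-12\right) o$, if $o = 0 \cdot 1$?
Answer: $0$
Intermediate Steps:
$o = 0$
$42 \left(-12\right) o = 42 \left(-12\right) 0 = \left(-504\right) 0 = 0$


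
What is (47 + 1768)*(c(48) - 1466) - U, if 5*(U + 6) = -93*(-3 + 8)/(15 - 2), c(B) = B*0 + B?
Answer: -33457539/13 ≈ -2.5737e+6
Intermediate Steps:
c(B) = B (c(B) = 0 + B = B)
U = -171/13 (U = -6 + (-93*(-3 + 8)/(15 - 2))/5 = -6 + (-465/13)/5 = -6 + (-93*5/13)/5 = -6 + (⅕)*(-465/13) = -6 - 93/13 = -171/13 ≈ -13.154)
(47 + 1768)*(c(48) - 1466) - U = (47 + 1768)*(48 - 1466) - 1*(-171/13) = 1815*(-1418) + 171/13 = -2573670 + 171/13 = -33457539/13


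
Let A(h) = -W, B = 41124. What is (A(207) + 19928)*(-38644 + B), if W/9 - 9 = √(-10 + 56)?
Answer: 49220560 - 22320*√46 ≈ 4.9069e+7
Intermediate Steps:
W = 81 + 9*√46 (W = 81 + 9*√(-10 + 56) = 81 + 9*√46 ≈ 142.04)
A(h) = -81 - 9*√46 (A(h) = -(81 + 9*√46) = -81 - 9*√46)
(A(207) + 19928)*(-38644 + B) = ((-81 - 9*√46) + 19928)*(-38644 + 41124) = (19847 - 9*√46)*2480 = 49220560 - 22320*√46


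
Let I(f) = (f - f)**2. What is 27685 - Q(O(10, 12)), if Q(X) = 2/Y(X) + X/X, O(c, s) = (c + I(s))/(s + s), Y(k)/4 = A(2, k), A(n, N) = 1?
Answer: 55367/2 ≈ 27684.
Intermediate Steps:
I(f) = 0 (I(f) = 0**2 = 0)
Y(k) = 4 (Y(k) = 4*1 = 4)
O(c, s) = c/(2*s) (O(c, s) = (c + 0)/(s + s) = c/((2*s)) = c*(1/(2*s)) = c/(2*s))
Q(X) = 3/2 (Q(X) = 2/4 + X/X = 2*(1/4) + 1 = 1/2 + 1 = 3/2)
27685 - Q(O(10, 12)) = 27685 - 1*3/2 = 27685 - 3/2 = 55367/2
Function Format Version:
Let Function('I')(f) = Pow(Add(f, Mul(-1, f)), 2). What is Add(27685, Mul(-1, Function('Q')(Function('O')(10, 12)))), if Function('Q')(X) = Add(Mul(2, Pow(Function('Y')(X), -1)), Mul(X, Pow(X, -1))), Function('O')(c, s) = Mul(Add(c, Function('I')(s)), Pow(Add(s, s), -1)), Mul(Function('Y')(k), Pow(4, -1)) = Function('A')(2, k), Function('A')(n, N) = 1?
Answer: Rational(55367, 2) ≈ 27684.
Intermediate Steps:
Function('I')(f) = 0 (Function('I')(f) = Pow(0, 2) = 0)
Function('Y')(k) = 4 (Function('Y')(k) = Mul(4, 1) = 4)
Function('O')(c, s) = Mul(Rational(1, 2), c, Pow(s, -1)) (Function('O')(c, s) = Mul(Add(c, 0), Pow(Add(s, s), -1)) = Mul(c, Pow(Mul(2, s), -1)) = Mul(c, Mul(Rational(1, 2), Pow(s, -1))) = Mul(Rational(1, 2), c, Pow(s, -1)))
Function('Q')(X) = Rational(3, 2) (Function('Q')(X) = Add(Mul(2, Pow(4, -1)), Mul(X, Pow(X, -1))) = Add(Mul(2, Rational(1, 4)), 1) = Add(Rational(1, 2), 1) = Rational(3, 2))
Add(27685, Mul(-1, Function('Q')(Function('O')(10, 12)))) = Add(27685, Mul(-1, Rational(3, 2))) = Add(27685, Rational(-3, 2)) = Rational(55367, 2)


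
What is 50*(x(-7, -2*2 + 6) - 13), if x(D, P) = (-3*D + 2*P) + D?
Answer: 250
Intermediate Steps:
x(D, P) = -2*D + 2*P
50*(x(-7, -2*2 + 6) - 13) = 50*((-2*(-7) + 2*(-2*2 + 6)) - 13) = 50*((14 + 2*(-4 + 6)) - 13) = 50*((14 + 2*2) - 13) = 50*((14 + 4) - 13) = 50*(18 - 13) = 50*5 = 250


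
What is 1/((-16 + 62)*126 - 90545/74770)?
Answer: 14954/86655275 ≈ 0.00017257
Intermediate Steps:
1/((-16 + 62)*126 - 90545/74770) = 1/(46*126 - 90545*1/74770) = 1/(5796 - 18109/14954) = 1/(86655275/14954) = 14954/86655275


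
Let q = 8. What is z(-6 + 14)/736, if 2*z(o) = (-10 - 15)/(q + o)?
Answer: -25/23552 ≈ -0.0010615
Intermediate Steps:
z(o) = -25/(2*(8 + o)) (z(o) = ((-10 - 15)/(8 + o))/2 = (-25/(8 + o))/2 = -25/(2*(8 + o)))
z(-6 + 14)/736 = -25/(16 + 2*(-6 + 14))/736 = -25/(16 + 2*8)*(1/736) = -25/(16 + 16)*(1/736) = -25/32*(1/736) = -25*1/32*(1/736) = -25/32*1/736 = -25/23552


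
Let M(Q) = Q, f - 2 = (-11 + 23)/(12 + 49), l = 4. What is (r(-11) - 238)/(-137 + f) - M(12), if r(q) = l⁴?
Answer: -33258/2741 ≈ -12.134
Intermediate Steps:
f = 134/61 (f = 2 + (-11 + 23)/(12 + 49) = 2 + 12/61 = 134/61 ≈ 2.1967)
r(q) = 256 (r(q) = 4⁴ = 256)
(r(-11) - 238)/(-137 + f) - M(12) = (256 - 238)/(-137 + 134/61) - 1*12 = 18/(-8223/61) - 12 = 18*(-61/8223) - 12 = -366/2741 - 12 = -33258/2741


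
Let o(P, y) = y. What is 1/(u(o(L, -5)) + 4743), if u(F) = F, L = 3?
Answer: 1/4738 ≈ 0.00021106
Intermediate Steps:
1/(u(o(L, -5)) + 4743) = 1/(-5 + 4743) = 1/4738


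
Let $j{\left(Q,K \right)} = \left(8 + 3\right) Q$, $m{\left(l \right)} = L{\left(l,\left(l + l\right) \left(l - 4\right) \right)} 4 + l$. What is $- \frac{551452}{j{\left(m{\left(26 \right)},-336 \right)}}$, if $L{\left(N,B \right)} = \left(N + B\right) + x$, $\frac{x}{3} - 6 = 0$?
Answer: $- \frac{25066}{2389} \approx -10.492$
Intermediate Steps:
$x = 18$ ($x = 18 + 3 \cdot 0 = 18 + 0 = 18$)
$L{\left(N,B \right)} = 18 + B + N$ ($L{\left(N,B \right)} = \left(N + B\right) + 18 = \left(B + N\right) + 18 = 18 + B + N$)
$m{\left(l \right)} = 72 + 5 l + 8 l \left(-4 + l\right)$ ($m{\left(l \right)} = \left(18 + \left(l + l\right) \left(l - 4\right) + l\right) 4 + l = \left(18 + 2 l \left(-4 + l\right) + l\right) 4 + l = \left(18 + l + 2 l \left(-4 + l\right)\right) 4 + l = \left(72 + 4 l + 8 l \left(-4 + l\right)\right) + l = 72 + 5 l + 8 l \left(-4 + l\right)$)
$j{\left(Q,K \right)} = 11 Q$
$- \frac{551452}{j{\left(m{\left(26 \right)},-336 \right)}} = - \frac{551452}{11 \left(72 - 702 + 8 \cdot 26^{2}\right)} = - \frac{551452}{11 \left(72 - 702 + 8 \cdot 676\right)} = - \frac{551452}{11 \left(72 - 702 + 5408\right)} = - \frac{551452}{11 \cdot 4778} = - \frac{551452}{52558} = \left(-551452\right) \frac{1}{52558} = - \frac{25066}{2389}$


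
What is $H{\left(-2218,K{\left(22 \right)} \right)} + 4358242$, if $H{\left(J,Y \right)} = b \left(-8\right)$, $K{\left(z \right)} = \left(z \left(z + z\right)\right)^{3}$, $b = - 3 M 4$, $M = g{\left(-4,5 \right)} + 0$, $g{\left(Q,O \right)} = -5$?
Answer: $4357762$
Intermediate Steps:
$M = -5$ ($M = -5 + 0 = -5$)
$b = 60$ ($b = \left(-3\right) \left(-5\right) 4 = 15 \cdot 4 = 60$)
$K{\left(z \right)} = 8 z^{6}$ ($K{\left(z \right)} = \left(z 2 z\right)^{3} = \left(2 z^{2}\right)^{3} = 8 z^{6}$)
$H{\left(J,Y \right)} = -480$ ($H{\left(J,Y \right)} = 60 \left(-8\right) = -480$)
$H{\left(-2218,K{\left(22 \right)} \right)} + 4358242 = -480 + 4358242 = 4357762$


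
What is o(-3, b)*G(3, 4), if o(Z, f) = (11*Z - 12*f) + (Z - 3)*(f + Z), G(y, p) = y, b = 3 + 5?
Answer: -477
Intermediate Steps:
b = 8
o(Z, f) = -12*f + 11*Z + (-3 + Z)*(Z + f) (o(Z, f) = (-12*f + 11*Z) + (-3 + Z)*(Z + f) = -12*f + 11*Z + (-3 + Z)*(Z + f))
o(-3, b)*G(3, 4) = ((-3)² - 15*8 + 8*(-3) - 3*8)*3 = (9 - 120 - 24 - 24)*3 = -159*3 = -477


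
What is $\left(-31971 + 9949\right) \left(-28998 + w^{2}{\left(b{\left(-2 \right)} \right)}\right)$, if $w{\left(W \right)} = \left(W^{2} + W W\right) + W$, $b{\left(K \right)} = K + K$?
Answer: $621328708$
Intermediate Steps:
$b{\left(K \right)} = 2 K$
$w{\left(W \right)} = W + 2 W^{2}$ ($w{\left(W \right)} = \left(W^{2} + W^{2}\right) + W = 2 W^{2} + W = W + 2 W^{2}$)
$\left(-31971 + 9949\right) \left(-28998 + w^{2}{\left(b{\left(-2 \right)} \right)}\right) = \left(-31971 + 9949\right) \left(-28998 + \left(2 \left(-2\right) \left(1 + 2 \cdot 2 \left(-2\right)\right)\right)^{2}\right) = - 22022 \left(-28998 + \left(- 4 \left(1 + 2 \left(-4\right)\right)\right)^{2}\right) = - 22022 \left(-28998 + \left(- 4 \left(1 - 8\right)\right)^{2}\right) = - 22022 \left(-28998 + \left(\left(-4\right) \left(-7\right)\right)^{2}\right) = - 22022 \left(-28998 + 28^{2}\right) = - 22022 \left(-28998 + 784\right) = \left(-22022\right) \left(-28214\right) = 621328708$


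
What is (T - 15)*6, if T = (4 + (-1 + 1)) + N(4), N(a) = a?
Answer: -42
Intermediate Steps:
T = 8 (T = (4 + (-1 + 1)) + 4 = (4 + 0) + 4 = 4 + 4 = 8)
(T - 15)*6 = (8 - 15)*6 = -7*6 = -42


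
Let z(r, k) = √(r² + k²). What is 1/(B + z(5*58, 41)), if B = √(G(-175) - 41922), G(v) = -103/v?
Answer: 35/(35*√85781 + I*√51353729) ≈ 0.0022935 - 0.0016033*I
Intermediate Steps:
z(r, k) = √(k² + r²)
B = I*√51353729/35 (B = √(-103/(-175) - 41922) = √(-103*(-1/175) - 41922) = √(103/175 - 41922) = √(-7336247/175) = I*√51353729/35 ≈ 204.75*I)
1/(B + z(5*58, 41)) = 1/(I*√51353729/35 + √(41² + (5*58)²)) = 1/(I*√51353729/35 + √(1681 + 290²)) = 1/(I*√51353729/35 + √(1681 + 84100)) = 1/(I*√51353729/35 + √85781) = 1/(√85781 + I*√51353729/35)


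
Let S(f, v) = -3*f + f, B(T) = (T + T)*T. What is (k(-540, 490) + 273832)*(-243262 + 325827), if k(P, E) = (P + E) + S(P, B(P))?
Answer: 22693981030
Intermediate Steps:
B(T) = 2*T² (B(T) = (2*T)*T = 2*T²)
S(f, v) = -2*f
k(P, E) = E - P (k(P, E) = (P + E) - 2*P = (E + P) - 2*P = E - P)
(k(-540, 490) + 273832)*(-243262 + 325827) = ((490 - 1*(-540)) + 273832)*(-243262 + 325827) = ((490 + 540) + 273832)*82565 = (1030 + 273832)*82565 = 274862*82565 = 22693981030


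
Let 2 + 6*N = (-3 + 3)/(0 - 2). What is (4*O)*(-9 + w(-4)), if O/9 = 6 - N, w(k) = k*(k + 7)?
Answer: -4788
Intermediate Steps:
N = -1/3 (N = -1/3 + ((-3 + 3)/(0 - 2))/6 = -1/3 + (0/(-2))/6 = -1/3 + (0*(-1/2))/6 = -1/3 + (1/6)*0 = -1/3 + 0 = -1/3 ≈ -0.33333)
w(k) = k*(7 + k)
O = 57 (O = 9*(6 - 1*(-1/3)) = 9*(6 + 1/3) = 9*(19/3) = 57)
(4*O)*(-9 + w(-4)) = (4*57)*(-9 - 4*(7 - 4)) = 228*(-9 - 4*3) = 228*(-9 - 12) = 228*(-21) = -4788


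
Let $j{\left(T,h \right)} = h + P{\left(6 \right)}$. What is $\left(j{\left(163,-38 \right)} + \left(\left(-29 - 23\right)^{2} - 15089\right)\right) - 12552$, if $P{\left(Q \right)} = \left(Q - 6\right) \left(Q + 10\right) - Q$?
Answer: $-24981$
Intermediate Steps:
$P{\left(Q \right)} = - Q + \left(-6 + Q\right) \left(10 + Q\right)$ ($P{\left(Q \right)} = \left(-6 + Q\right) \left(10 + Q\right) - Q = - Q + \left(-6 + Q\right) \left(10 + Q\right)$)
$j{\left(T,h \right)} = -6 + h$ ($j{\left(T,h \right)} = h + \left(-60 + 6^{2} + 3 \cdot 6\right) = h + \left(-60 + 36 + 18\right) = h - 6 = -6 + h$)
$\left(j{\left(163,-38 \right)} + \left(\left(-29 - 23\right)^{2} - 15089\right)\right) - 12552 = \left(\left(-6 - 38\right) + \left(\left(-29 - 23\right)^{2} - 15089\right)\right) - 12552 = \left(-44 - \left(15089 - \left(-52\right)^{2}\right)\right) - 12552 = \left(-44 + \left(2704 - 15089\right)\right) - 12552 = \left(-44 - 12385\right) - 12552 = -12429 - 12552 = -24981$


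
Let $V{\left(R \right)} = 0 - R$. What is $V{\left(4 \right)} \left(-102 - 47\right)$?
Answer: $596$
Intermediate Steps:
$V{\left(R \right)} = - R$
$V{\left(4 \right)} \left(-102 - 47\right) = \left(-1\right) 4 \left(-102 - 47\right) = \left(-4\right) \left(-149\right) = 596$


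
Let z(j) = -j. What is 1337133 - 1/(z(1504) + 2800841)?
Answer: 3743085880820/2799337 ≈ 1.3371e+6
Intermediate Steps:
1337133 - 1/(z(1504) + 2800841) = 1337133 - 1/(-1*1504 + 2800841) = 1337133 - 1/(-1504 + 2800841) = 1337133 - 1/2799337 = 3743085880820/2799337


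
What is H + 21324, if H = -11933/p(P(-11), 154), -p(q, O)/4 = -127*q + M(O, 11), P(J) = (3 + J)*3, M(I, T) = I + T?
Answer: 274067981/12852 ≈ 21325.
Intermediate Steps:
P(J) = 9 + 3*J
p(q, O) = -44 - 4*O + 508*q (p(q, O) = -4*(-127*q + (O + 11)) = -4*(-127*q + (11 + O)) = -4*(11 + O - 127*q) = -44 - 4*O + 508*q)
H = 11933/12852 (H = -11933/(-44 - 4*154 + 508*(9 + 3*(-11))) = -11933/(-44 - 616 + 508*(9 - 33)) = -11933/(-44 - 616 + 508*(-24)) = -11933/(-44 - 616 - 12192) = -11933/(-12852) = -11933*(-1/12852) = 11933/12852 ≈ 0.92849)
H + 21324 = 11933/12852 + 21324 = 274067981/12852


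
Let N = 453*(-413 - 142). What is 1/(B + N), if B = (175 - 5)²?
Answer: -1/222515 ≈ -4.4941e-6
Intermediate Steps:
B = 28900 (B = 170² = 28900)
N = -251415 (N = 453*(-555) = -251415)
1/(B + N) = 1/(28900 - 251415) = 1/(-222515) = -1/222515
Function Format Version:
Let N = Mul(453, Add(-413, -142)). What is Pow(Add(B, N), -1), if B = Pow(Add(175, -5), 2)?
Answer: Rational(-1, 222515) ≈ -4.4941e-6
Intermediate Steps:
B = 28900 (B = Pow(170, 2) = 28900)
N = -251415 (N = Mul(453, -555) = -251415)
Pow(Add(B, N), -1) = Pow(Add(28900, -251415), -1) = Pow(-222515, -1) = Rational(-1, 222515)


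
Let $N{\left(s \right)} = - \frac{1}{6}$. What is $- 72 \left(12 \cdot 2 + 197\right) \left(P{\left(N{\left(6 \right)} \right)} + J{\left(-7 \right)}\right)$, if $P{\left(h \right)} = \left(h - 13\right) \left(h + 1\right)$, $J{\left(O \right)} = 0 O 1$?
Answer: $174590$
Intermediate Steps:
$N{\left(s \right)} = - \frac{1}{6}$ ($N{\left(s \right)} = \left(-1\right) \frac{1}{6} = - \frac{1}{6}$)
$J{\left(O \right)} = 0$ ($J{\left(O \right)} = 0 \cdot 1 = 0$)
$P{\left(h \right)} = \left(1 + h\right) \left(-13 + h\right)$ ($P{\left(h \right)} = \left(-13 + h\right) \left(1 + h\right) = \left(1 + h\right) \left(-13 + h\right)$)
$- 72 \left(12 \cdot 2 + 197\right) \left(P{\left(N{\left(6 \right)} \right)} + J{\left(-7 \right)}\right) = - 72 \left(12 \cdot 2 + 197\right) \left(\left(-13 + \left(- \frac{1}{6}\right)^{2} - -2\right) + 0\right) = - 72 \left(24 + 197\right) \left(\left(-13 + \frac{1}{36} + 2\right) + 0\right) = - 72 \cdot 221 \left(- \frac{395}{36} + 0\right) = - 72 \cdot 221 \left(- \frac{395}{36}\right) = \left(-72\right) \left(- \frac{87295}{36}\right) = 174590$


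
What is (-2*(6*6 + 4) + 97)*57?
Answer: 969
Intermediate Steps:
(-2*(6*6 + 4) + 97)*57 = (-2*(36 + 4) + 97)*57 = (-2*40 + 97)*57 = (-80 + 97)*57 = 17*57 = 969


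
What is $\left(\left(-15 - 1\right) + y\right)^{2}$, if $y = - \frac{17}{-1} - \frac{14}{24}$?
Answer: $\frac{25}{144} \approx 0.17361$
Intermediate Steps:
$y = \frac{197}{12}$ ($y = \left(-17\right) \left(-1\right) - \frac{7}{12} = 17 - \frac{7}{12} = \frac{197}{12} \approx 16.417$)
$\left(\left(-15 - 1\right) + y\right)^{2} = \left(\left(-15 - 1\right) + \frac{197}{12}\right)^{2} = \left(-16 + \frac{197}{12}\right)^{2} = \left(\frac{5}{12}\right)^{2} = \frac{25}{144}$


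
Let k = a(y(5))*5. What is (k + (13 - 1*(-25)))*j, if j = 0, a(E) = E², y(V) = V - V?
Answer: 0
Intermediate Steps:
y(V) = 0
k = 0 (k = 0²*5 = 0*5 = 0)
(k + (13 - 1*(-25)))*j = (0 + (13 - 1*(-25)))*0 = (0 + (13 + 25))*0 = (0 + 38)*0 = 38*0 = 0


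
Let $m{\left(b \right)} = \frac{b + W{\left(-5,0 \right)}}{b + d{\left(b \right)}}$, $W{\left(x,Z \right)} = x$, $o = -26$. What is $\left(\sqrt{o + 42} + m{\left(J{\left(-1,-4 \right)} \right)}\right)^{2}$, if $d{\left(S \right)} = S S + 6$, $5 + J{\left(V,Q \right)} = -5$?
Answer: $\frac{15129}{1024} \approx 14.774$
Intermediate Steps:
$J{\left(V,Q \right)} = -10$ ($J{\left(V,Q \right)} = -5 - 5 = -10$)
$d{\left(S \right)} = 6 + S^{2}$ ($d{\left(S \right)} = S^{2} + 6 = 6 + S^{2}$)
$m{\left(b \right)} = \frac{-5 + b}{6 + b + b^{2}}$ ($m{\left(b \right)} = \frac{b - 5}{b + \left(6 + b^{2}\right)} = \frac{-5 + b}{6 + b + b^{2}}$)
$\left(\sqrt{o + 42} + m{\left(J{\left(-1,-4 \right)} \right)}\right)^{2} = \left(\sqrt{-26 + 42} + \frac{-5 - 10}{6 - 10 + \left(-10\right)^{2}}\right)^{2} = \left(\sqrt{16} + \frac{1}{6 - 10 + 100} \left(-15\right)\right)^{2} = \left(4 + \frac{1}{96} \left(-15\right)\right)^{2} = \left(4 - \frac{5}{32}\right)^{2} = \left(\frac{123}{32}\right)^{2} = \frac{15129}{1024}$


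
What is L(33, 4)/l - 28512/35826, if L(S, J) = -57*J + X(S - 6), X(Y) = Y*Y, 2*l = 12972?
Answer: -9276667/12909302 ≈ -0.71860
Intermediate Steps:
l = 6486 (l = (1/2)*12972 = 6486)
X(Y) = Y**2
L(S, J) = (-6 + S)**2 - 57*J (L(S, J) = -57*J + (S - 6)**2 = -57*J + (-6 + S)**2 = (-6 + S)**2 - 57*J)
L(33, 4)/l - 28512/35826 = ((-6 + 33)**2 - 57*4)/6486 - 28512/35826 = (27**2 - 228)*(1/6486) - 28512*1/35826 = (729 - 228)*(1/6486) - 4752/5971 = 501*(1/6486) - 4752/5971 = 167/2162 - 4752/5971 = -9276667/12909302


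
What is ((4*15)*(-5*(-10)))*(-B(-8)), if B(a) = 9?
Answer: -27000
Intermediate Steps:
((4*15)*(-5*(-10)))*(-B(-8)) = ((4*15)*(-5*(-10)))*(-1*9) = (60*50)*(-9) = 3000*(-9) = -27000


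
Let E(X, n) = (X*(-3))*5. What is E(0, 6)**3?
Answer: 0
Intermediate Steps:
E(X, n) = -15*X (E(X, n) = -3*X*5 = -15*X)
E(0, 6)**3 = (-15*0)**3 = 0**3 = 0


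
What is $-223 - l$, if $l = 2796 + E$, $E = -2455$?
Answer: $-564$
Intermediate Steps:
$l = 341$ ($l = 2796 - 2455 = 341$)
$-223 - l = -223 - 341 = -564$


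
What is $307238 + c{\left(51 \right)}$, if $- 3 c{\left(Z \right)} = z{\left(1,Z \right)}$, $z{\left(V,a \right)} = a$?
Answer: $307221$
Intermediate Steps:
$c{\left(Z \right)} = - \frac{Z}{3}$
$307238 + c{\left(51 \right)} = 307238 - 17 = 307221$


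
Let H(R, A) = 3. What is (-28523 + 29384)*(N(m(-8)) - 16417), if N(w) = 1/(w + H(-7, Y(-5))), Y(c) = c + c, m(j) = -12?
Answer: -42405398/3 ≈ -1.4135e+7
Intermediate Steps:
Y(c) = 2*c
N(w) = 1/(3 + w) (N(w) = 1/(w + 3) = 1/(3 + w))
(-28523 + 29384)*(N(m(-8)) - 16417) = (-28523 + 29384)*(1/(3 - 12) - 16417) = 861*(1/(-9) - 16417) = 861*(-1/9 - 16417) = 861*(-147754/9) = -42405398/3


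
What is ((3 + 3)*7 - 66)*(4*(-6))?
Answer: 576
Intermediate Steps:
((3 + 3)*7 - 66)*(4*(-6)) = (6*7 - 66)*(-24) = (42 - 66)*(-24) = -24*(-24) = 576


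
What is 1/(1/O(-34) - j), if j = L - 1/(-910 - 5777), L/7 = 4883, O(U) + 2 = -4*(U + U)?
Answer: -200610/6857049697 ≈ -2.9256e-5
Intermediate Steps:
O(U) = -2 - 8*U (O(U) = -2 - 4*(U + U) = -2 - 8*U)
L = 34181 (L = 7*4883 = 34181)
j = 228568348/6687 (j = 34181 - 1/(-910 - 5777) = 34181 - 1/(-6687) = 34181 - 1*(-1/6687) = 34181 + 1/6687 = 228568348/6687 ≈ 34181.)
1/(1/O(-34) - j) = 1/(1/(-2 - 8*(-34)) - 1*228568348/6687) = 1/(1/(-2 + 272) - 228568348/6687) = 1/(1/270 - 228568348/6687) = 1/(-6857049697/200610) = -200610/6857049697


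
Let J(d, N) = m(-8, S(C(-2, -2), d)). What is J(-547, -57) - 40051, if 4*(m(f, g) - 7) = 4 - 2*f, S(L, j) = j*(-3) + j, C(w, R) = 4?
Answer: -40039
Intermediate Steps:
S(L, j) = -2*j (S(L, j) = -3*j + j = -2*j)
m(f, g) = 8 - f/2 (m(f, g) = 7 + (4 - 2*f)/4 = 7 + (1 - f/2) = 8 - f/2)
J(d, N) = 12 (J(d, N) = 8 - ½*(-8) = 8 + 4 = 12)
J(-547, -57) - 40051 = 12 - 40051 = -40039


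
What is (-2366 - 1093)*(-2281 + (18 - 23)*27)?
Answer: 8356944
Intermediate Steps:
(-2366 - 1093)*(-2281 + (18 - 23)*27) = -3459*(-2281 - 5*27) = -3459*(-2281 - 135) = -3459*(-2416) = 8356944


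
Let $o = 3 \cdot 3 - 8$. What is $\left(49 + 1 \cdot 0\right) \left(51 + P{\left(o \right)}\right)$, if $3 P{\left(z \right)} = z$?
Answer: $\frac{7546}{3} \approx 2515.3$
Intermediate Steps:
$o = 1$ ($o = 9 - 8 = 1$)
$P{\left(z \right)} = \frac{z}{3}$
$\left(49 + 1 \cdot 0\right) \left(51 + P{\left(o \right)}\right) = \left(49 + 1 \cdot 0\right) \left(51 + \frac{1}{3} \cdot 1\right) = \left(49 + 0\right) \left(51 + \frac{1}{3}\right) = 49 \cdot \frac{154}{3} = \frac{7546}{3}$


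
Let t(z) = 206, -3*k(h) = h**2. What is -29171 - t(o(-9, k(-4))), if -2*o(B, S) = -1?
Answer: -29377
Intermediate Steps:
k(h) = -h**2/3
o(B, S) = 1/2 (o(B, S) = -1/2*(-1) = 1/2)
-29171 - t(o(-9, k(-4))) = -29171 - 1*206 = -29171 - 206 = -29377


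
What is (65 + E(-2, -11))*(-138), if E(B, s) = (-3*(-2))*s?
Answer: 138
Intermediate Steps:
E(B, s) = 6*s
(65 + E(-2, -11))*(-138) = (65 + 6*(-11))*(-138) = (65 - 66)*(-138) = -1*(-138) = 138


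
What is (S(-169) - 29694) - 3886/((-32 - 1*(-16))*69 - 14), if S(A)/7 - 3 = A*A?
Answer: 95173929/559 ≈ 1.7026e+5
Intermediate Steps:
S(A) = 21 + 7*A**2 (S(A) = 21 + 7*(A*A) = 21 + 7*A**2)
(S(-169) - 29694) - 3886/((-32 - 1*(-16))*69 - 14) = ((21 + 7*(-169)**2) - 29694) - 3886/((-32 - 1*(-16))*69 - 14) = ((21 + 7*28561) - 29694) - 3886/((-32 + 16)*69 - 14) = ((21 + 199927) - 29694) - 3886/(-16*69 - 14) = (199948 - 29694) - 3886/(-1104 - 14) = 170254 - 3886/(-1118) = 170254 - 3886*(-1/1118) = 170254 + 1943/559 = 95173929/559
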